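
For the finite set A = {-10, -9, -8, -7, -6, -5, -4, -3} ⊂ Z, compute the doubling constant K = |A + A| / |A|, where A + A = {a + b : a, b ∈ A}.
K = |A + A| / |A| = 15/8

Enumerate A + A = {a + b : a, b ∈ A}. With |A| = 8, there are |A|^2 = 64 ordered sum pairs; collecting distinct values, A + A = {-20, -19, -18, -17, -16, -15, -14, -13, -12, -11, -10, -9, -8, -7, -6}, so |A + A| = 15. Thus K = 15/8. Here |A + A| = 2|A| − 1 = 15, the minimum possible — so K = 15/8 is minimal, which holds iff A is an arithmetic progression.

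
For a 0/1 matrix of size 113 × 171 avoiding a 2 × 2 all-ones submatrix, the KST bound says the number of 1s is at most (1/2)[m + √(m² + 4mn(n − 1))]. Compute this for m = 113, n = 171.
z(113, 171; 2, 2) ≤ (1/2)[113 + √(113² + 4·113·171·170)] = (1/2)[113 + √13152409] = 1869.8125

Kővári–Sós–Turán: let r_1, ..., r_113 be the row sums and z = Σ r_i the total number of 1s. Each pair of columns can share at most one row with both entries 1 (else a 2×2 all-ones block appears), so Σ_i C(r_i, 2) ≤ C(171, 2) = 14535. By convexity Σ_i C(r_i, 2) ≥ 113·C(z/113, 2) = z(z − 113)/(2·113), giving z² − 113z − 113·171·170 ≤ 0 and hence z ≤ (1/2)[113 + √(12769 + 4·3284910)] = (1/2)[113 + √13152409] ≈ (1/2)(113 + 3626.625) = 1869.8125.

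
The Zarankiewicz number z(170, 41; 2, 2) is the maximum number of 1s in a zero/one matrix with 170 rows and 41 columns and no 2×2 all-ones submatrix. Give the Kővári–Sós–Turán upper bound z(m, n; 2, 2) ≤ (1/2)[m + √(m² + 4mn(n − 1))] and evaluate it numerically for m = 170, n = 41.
z(170, 41; 2, 2) ≤ (1/2)[170 + √(170² + 4·170·41·40)] = (1/2)[170 + √1144100] = 619.8131

Kővári–Sós–Turán: let r_1, ..., r_170 be the row sums and z = Σ r_i the total number of 1s. Each pair of columns can share at most one row with both entries 1 (else a 2×2 all-ones block appears), so Σ_i C(r_i, 2) ≤ C(41, 2) = 820. By convexity Σ_i C(r_i, 2) ≥ 170·C(z/170, 2) = z(z − 170)/(2·170), giving z² − 170z − 170·41·40 ≤ 0 and hence z ≤ (1/2)[170 + √(28900 + 4·278800)] = (1/2)[170 + √1144100] ≈ (1/2)(170 + 1069.6261) = 619.8131.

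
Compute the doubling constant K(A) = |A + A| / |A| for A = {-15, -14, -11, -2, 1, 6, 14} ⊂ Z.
K = |A + A| / |A| = 25/7

Enumerate A + A = {a + b : a, b ∈ A}. With |A| = 7, there are |A|^2 = 49 ordered sum pairs; collecting distinct values, A + A = {-30, -29, -28, -26, -25, -22, -17, -16, -14, -13, -10, -9, -8, -5, -4, -1, 0, 2, 3, 4, 7, 12, 15, 20, 28}, so |A + A| = 25. Thus K = 25/7. For comparison, the minimum possible |A + A| over all 7-element sets is 2·7 − 1 = 13 (so min K = 13/7), attained only by arithmetic progressions.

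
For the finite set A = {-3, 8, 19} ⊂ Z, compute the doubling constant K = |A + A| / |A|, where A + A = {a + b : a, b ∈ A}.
K = |A + A| / |A| = 5/3

Enumerate A + A = {a + b : a, b ∈ A}. With |A| = 3, there are |A|^2 = 9 ordered sum pairs; collecting distinct values, A + A = {-6, 5, 16, 27, 38}, so |A + A| = 5. Thus K = 5/3. Here |A + A| = 2|A| − 1 = 5, the minimum possible — so K = 5/3 is minimal, which holds iff A is an arithmetic progression.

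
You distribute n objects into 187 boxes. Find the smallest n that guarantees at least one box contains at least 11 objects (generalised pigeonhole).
n = (11 − 1)·187 + 1 = 1871

By the generalised pigeonhole principle, to guarantee some box contains ≥ r objects we need more than (r − 1) · k objects total. Threshold: n = (r − 1) · k + 1. With r = 11 and k = 187: n = 10 · 187 + 1 = 1870 + 1 = 1871. For n = 1870 = 10 · 187, we can put exactly 10 objects in every box, avoiding 11 in any single one — so 1871 is tight.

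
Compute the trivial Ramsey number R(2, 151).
R(2, 151) = 151

R(2, k) = k for all k ≥ 2: in a 2-colouring of K_k, either some edge is red (a red K_2) or all edges are blue (a blue K_k). And K_{150} coloured all-blue has no blue K_151, so R(2, 151) > 150. Hence R(2, 151) = 151.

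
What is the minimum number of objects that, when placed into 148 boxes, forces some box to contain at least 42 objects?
n = (42 − 1)·148 + 1 = 6069

By the generalised pigeonhole principle, to guarantee some box contains ≥ r objects we need more than (r − 1) · k objects total. Threshold: n = (r − 1) · k + 1. With r = 42 and k = 148: n = 41 · 148 + 1 = 6068 + 1 = 6069. For n = 6068 = 41 · 148, we can put exactly 41 objects in every box, avoiding 42 in any single one — so 6069 is tight.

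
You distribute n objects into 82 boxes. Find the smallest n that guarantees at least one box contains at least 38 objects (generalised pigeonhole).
n = (38 − 1)·82 + 1 = 3035

By the generalised pigeonhole principle, to guarantee some box contains ≥ r objects we need more than (r − 1) · k objects total. Threshold: n = (r − 1) · k + 1. With r = 38 and k = 82: n = 37 · 82 + 1 = 3034 + 1 = 3035. For n = 3034 = 37 · 82, we can put exactly 37 objects in every box, avoiding 38 in any single one — so 3035 is tight.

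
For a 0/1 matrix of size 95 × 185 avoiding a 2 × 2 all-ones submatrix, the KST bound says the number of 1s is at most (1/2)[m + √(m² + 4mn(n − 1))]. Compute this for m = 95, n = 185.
z(95, 185; 2, 2) ≤ (1/2)[95 + √(95² + 4·95·185·184)] = (1/2)[95 + √12944225] = 1846.4042

Kővári–Sós–Turán: let r_1, ..., r_95 be the row sums and z = Σ r_i the total number of 1s. Each pair of columns can share at most one row with both entries 1 (else a 2×2 all-ones block appears), so Σ_i C(r_i, 2) ≤ C(185, 2) = 17020. By convexity Σ_i C(r_i, 2) ≥ 95·C(z/95, 2) = z(z − 95)/(2·95), giving z² − 95z − 95·185·184 ≤ 0 and hence z ≤ (1/2)[95 + √(9025 + 4·3233800)] = (1/2)[95 + √12944225] ≈ (1/2)(95 + 3597.8084) = 1846.4042.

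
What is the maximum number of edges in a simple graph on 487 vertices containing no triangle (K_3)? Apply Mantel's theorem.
ex(487, K_3) = ⌊487^2/4⌋ = 59292

Mantel (1907): a triangle-free graph on n vertices has at most ⌊n^2/4⌋ edges, with equality for the complete bipartite graph K_{⌊n/2⌋, ⌈n/2⌉}. For n = 487: ⌊487^2/4⌋ = ⌊237169/4⌋ = 59292. The extremal graph is K_{243, 244}, which has 243·244 = 59292 edges.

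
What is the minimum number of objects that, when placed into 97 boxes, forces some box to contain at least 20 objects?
n = (20 − 1)·97 + 1 = 1844

By the generalised pigeonhole principle, to guarantee some box contains ≥ r objects we need more than (r − 1) · k objects total. Threshold: n = (r − 1) · k + 1. With r = 20 and k = 97: n = 19 · 97 + 1 = 1843 + 1 = 1844. For n = 1843 = 19 · 97, we can put exactly 19 objects in every box, avoiding 20 in any single one — so 1844 is tight.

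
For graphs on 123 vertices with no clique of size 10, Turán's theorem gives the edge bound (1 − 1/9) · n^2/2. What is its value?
Turán density bound = (8/9) · 123^2/2 = 6724

Turán's theorem: ex(n, K_{r+1}) is achieved by the complete r-partite Turán graph T(n, r) with parts as balanced as possible, and is at most (1 − 1/r) · n^2/2. For r = 9, n = 123: the density bound is (8/9) · 15129/2 = 6724. The integer-valued extremum is e(T(123, 9)) = 6723, which is strictly less than the density bound 6724 since 9 ∤ 123 (the parts of T(123, 9) cannot all be equal).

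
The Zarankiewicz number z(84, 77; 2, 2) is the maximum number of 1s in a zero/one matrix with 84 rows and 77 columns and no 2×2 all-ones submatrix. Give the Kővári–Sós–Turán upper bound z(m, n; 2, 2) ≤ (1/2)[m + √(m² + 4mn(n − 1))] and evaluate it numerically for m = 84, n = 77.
z(84, 77; 2, 2) ≤ (1/2)[84 + √(84² + 4·84·77·76)] = (1/2)[84 + √1973328] = 744.376

Kővári–Sós–Turán: let r_1, ..., r_84 be the row sums and z = Σ r_i the total number of 1s. Each pair of columns can share at most one row with both entries 1 (else a 2×2 all-ones block appears), so Σ_i C(r_i, 2) ≤ C(77, 2) = 2926. By convexity Σ_i C(r_i, 2) ≥ 84·C(z/84, 2) = z(z − 84)/(2·84), giving z² − 84z − 84·77·76 ≤ 0 and hence z ≤ (1/2)[84 + √(7056 + 4·491568)] = (1/2)[84 + √1973328] ≈ (1/2)(84 + 1404.7519) = 744.376.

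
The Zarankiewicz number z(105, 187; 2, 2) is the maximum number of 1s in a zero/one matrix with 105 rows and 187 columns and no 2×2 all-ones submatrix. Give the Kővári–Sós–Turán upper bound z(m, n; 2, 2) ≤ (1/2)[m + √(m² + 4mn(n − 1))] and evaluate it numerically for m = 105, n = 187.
z(105, 187; 2, 2) ≤ (1/2)[105 + √(105² + 4·105·187·186)] = (1/2)[105 + √14619465] = 1964.2704

Kővári–Sós–Turán: let r_1, ..., r_105 be the row sums and z = Σ r_i the total number of 1s. Each pair of columns can share at most one row with both entries 1 (else a 2×2 all-ones block appears), so Σ_i C(r_i, 2) ≤ C(187, 2) = 17391. By convexity Σ_i C(r_i, 2) ≥ 105·C(z/105, 2) = z(z − 105)/(2·105), giving z² − 105z − 105·187·186 ≤ 0 and hence z ≤ (1/2)[105 + √(11025 + 4·3652110)] = (1/2)[105 + √14619465] ≈ (1/2)(105 + 3823.5409) = 1964.2704.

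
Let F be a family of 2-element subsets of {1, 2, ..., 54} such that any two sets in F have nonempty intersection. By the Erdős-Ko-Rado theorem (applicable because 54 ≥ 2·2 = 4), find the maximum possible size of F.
max |F| = C(53, 1) = 53

Erdős-Ko-Rado (1961): when n ≥ 2k, max |F| = C(n−1, k−1). The bound is attained by the star {A : i ∈ A} for any fixed i ∈ [n]. Here C(54−1, 2−1) = C(53, 1) = 53.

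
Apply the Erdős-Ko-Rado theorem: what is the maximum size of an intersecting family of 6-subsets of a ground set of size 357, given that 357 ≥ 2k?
max |F| = C(356, 5) = 46325246176

The Erdős-Ko-Rado theorem states: for n ≥ 2k, an intersecting family of k-subsets of an n-element set has size at most C(n − 1, k − 1), with equality for 'star' families {A ⊆ [n] : |A| = k, i ∈ A} (fix an element i). For n = 357, k = 6: C(356, 5) = 46325246176.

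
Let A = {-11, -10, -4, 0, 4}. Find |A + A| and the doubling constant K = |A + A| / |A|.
K = |A + A| / |A| = 14/5

Enumerate A + A = {a + b : a, b ∈ A}. With |A| = 5, there are |A|^2 = 25 ordered sum pairs; collecting distinct values, A + A = {-22, -21, -20, -15, -14, -11, -10, -8, -7, -6, -4, 0, 4, 8}, so |A + A| = 14. Thus K = 14/5. For comparison, the minimum possible |A + A| over all 5-element sets is 2·5 − 1 = 9 (so min K = 9/5), attained only by arithmetic progressions.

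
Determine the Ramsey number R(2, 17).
R(2, 17) = 17

R(2, k) = k for all k ≥ 2: in a 2-colouring of K_k, either some edge is red (a red K_2) or all edges are blue (a blue K_k). And K_{16} coloured all-blue has no blue K_17, so R(2, 17) > 16. Hence R(2, 17) = 17.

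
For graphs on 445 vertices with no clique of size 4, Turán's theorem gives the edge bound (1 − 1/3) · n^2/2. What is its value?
Turán density bound = (2/3) · 445^2/2 = 198025/3 ≈ 66008.3333

Turán's theorem: ex(n, K_{r+1}) is achieved by the complete r-partite Turán graph T(n, r) with parts as balanced as possible, and is at most (1 − 1/r) · n^2/2. For r = 3, n = 445: the density bound is (2/3) · 198025/2 = 198025/3 ≈ 66008.3333. The integer-valued extremum is e(T(445, 3)) = 66008, which is strictly less than the density bound 198025/3 since 3 ∤ 445 (the parts of T(445, 3) cannot all be equal).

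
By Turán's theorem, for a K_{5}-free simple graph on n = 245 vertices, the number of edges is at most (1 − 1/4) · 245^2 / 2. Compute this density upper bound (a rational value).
Turán density bound = (3/4) · 245^2/2 = 180075/8 ≈ 22509.375

Turán's theorem: ex(n, K_{r+1}) is achieved by the complete r-partite Turán graph T(n, r) with parts as balanced as possible, and is at most (1 − 1/r) · n^2/2. For r = 4, n = 245: the density bound is (3/4) · 60025/2 = 180075/8 ≈ 22509.375. The integer-valued extremum is e(T(245, 4)) = 22509, which is strictly less than the density bound 180075/8 since 4 ∤ 245 (the parts of T(245, 4) cannot all be equal).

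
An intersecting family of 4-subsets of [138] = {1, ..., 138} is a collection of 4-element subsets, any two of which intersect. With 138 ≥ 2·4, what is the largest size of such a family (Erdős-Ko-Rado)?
max |F| = C(137, 3) = 419220

Erdős-Ko-Rado (1961): when n ≥ 2k, max |F| = C(n−1, k−1). The bound is attained by the star {A : i ∈ A} for any fixed i ∈ [n]. Here C(138−1, 4−1) = C(137, 3) = 419220.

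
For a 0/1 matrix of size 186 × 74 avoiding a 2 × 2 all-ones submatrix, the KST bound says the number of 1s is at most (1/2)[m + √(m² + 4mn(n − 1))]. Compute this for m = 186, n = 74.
z(186, 74; 2, 2) ≤ (1/2)[186 + √(186² + 4·186·74·73)] = (1/2)[186 + √4053684] = 1099.6881

Kővári–Sós–Turán: let r_1, ..., r_186 be the row sums and z = Σ r_i the total number of 1s. Each pair of columns can share at most one row with both entries 1 (else a 2×2 all-ones block appears), so Σ_i C(r_i, 2) ≤ C(74, 2) = 2701. By convexity Σ_i C(r_i, 2) ≥ 186·C(z/186, 2) = z(z − 186)/(2·186), giving z² − 186z − 186·74·73 ≤ 0 and hence z ≤ (1/2)[186 + √(34596 + 4·1004772)] = (1/2)[186 + √4053684] ≈ (1/2)(186 + 2013.3763) = 1099.6881.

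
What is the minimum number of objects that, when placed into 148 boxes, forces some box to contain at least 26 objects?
n = (26 − 1)·148 + 1 = 3701

By the generalised pigeonhole principle, to guarantee some box contains ≥ r objects we need more than (r − 1) · k objects total. Threshold: n = (r − 1) · k + 1. With r = 26 and k = 148: n = 25 · 148 + 1 = 3700 + 1 = 3701. For n = 3700 = 25 · 148, we can put exactly 25 objects in every box, avoiding 26 in any single one — so 3701 is tight.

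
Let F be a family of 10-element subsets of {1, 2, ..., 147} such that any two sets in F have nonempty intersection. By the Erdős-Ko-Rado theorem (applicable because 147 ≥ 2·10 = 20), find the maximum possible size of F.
max |F| = C(146, 9) = 64593041407180

The Erdős-Ko-Rado theorem states: for n ≥ 2k, an intersecting family of k-subsets of an n-element set has size at most C(n − 1, k − 1), with equality for 'star' families {A ⊆ [n] : |A| = k, i ∈ A} (fix an element i). For n = 147, k = 10: C(146, 9) = 64593041407180.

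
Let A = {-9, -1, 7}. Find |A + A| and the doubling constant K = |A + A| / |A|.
K = |A + A| / |A| = 5/3

Enumerate A + A = {a + b : a, b ∈ A}. With |A| = 3, there are |A|^2 = 9 ordered sum pairs; collecting distinct values, A + A = {-18, -10, -2, 6, 14}, so |A + A| = 5. Thus K = 5/3. Here |A + A| = 2|A| − 1 = 5, the minimum possible — so K = 5/3 is minimal, which holds iff A is an arithmetic progression.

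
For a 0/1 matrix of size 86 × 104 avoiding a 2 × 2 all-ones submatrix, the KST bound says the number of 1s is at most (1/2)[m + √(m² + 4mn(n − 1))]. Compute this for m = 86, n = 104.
z(86, 104; 2, 2) ≤ (1/2)[86 + √(86² + 4·86·104·103)] = (1/2)[86 + √3692324] = 1003.771

Kővári–Sós–Turán: let r_1, ..., r_86 be the row sums and z = Σ r_i the total number of 1s. Each pair of columns can share at most one row with both entries 1 (else a 2×2 all-ones block appears), so Σ_i C(r_i, 2) ≤ C(104, 2) = 5356. By convexity Σ_i C(r_i, 2) ≥ 86·C(z/86, 2) = z(z − 86)/(2·86), giving z² − 86z − 86·104·103 ≤ 0 and hence z ≤ (1/2)[86 + √(7396 + 4·921232)] = (1/2)[86 + √3692324] ≈ (1/2)(86 + 1921.5421) = 1003.771.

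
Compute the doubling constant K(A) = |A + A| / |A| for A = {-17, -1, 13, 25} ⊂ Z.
K = |A + A| / |A| = 10/4 = 5/2

Enumerate A + A = {a + b : a, b ∈ A}. With |A| = 4, there are |A|^2 = 16 ordered sum pairs; collecting distinct values, A + A = {-34, -18, -4, -2, 8, 12, 24, 26, 38, 50}, so |A + A| = 10. Thus K = 10/4 = 5/2. For comparison, the minimum possible |A + A| over all 4-element sets is 2·4 − 1 = 7 (so min K = 7/4), attained only by arithmetic progressions.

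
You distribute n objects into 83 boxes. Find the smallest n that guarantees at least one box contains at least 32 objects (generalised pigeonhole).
n = (32 − 1)·83 + 1 = 2574

By the generalised pigeonhole principle, to guarantee some box contains ≥ r objects we need more than (r − 1) · k objects total. Threshold: n = (r − 1) · k + 1. With r = 32 and k = 83: n = 31 · 83 + 1 = 2573 + 1 = 2574. For n = 2573 = 31 · 83, we can put exactly 31 objects in every box, avoiding 32 in any single one — so 2574 is tight.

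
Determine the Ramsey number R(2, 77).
R(2, 77) = 77

R(2, k) = k for all k ≥ 2: in a 2-colouring of K_k, either some edge is red (a red K_2) or all edges are blue (a blue K_k). And K_{76} coloured all-blue has no blue K_77, so R(2, 77) > 76. Hence R(2, 77) = 77.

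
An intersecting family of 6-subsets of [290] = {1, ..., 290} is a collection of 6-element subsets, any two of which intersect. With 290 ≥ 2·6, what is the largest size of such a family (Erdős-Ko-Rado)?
max |F| = C(289, 5) = 16225641432

The Erdős-Ko-Rado theorem states: for n ≥ 2k, an intersecting family of k-subsets of an n-element set has size at most C(n − 1, k − 1), with equality for 'star' families {A ⊆ [n] : |A| = k, i ∈ A} (fix an element i). For n = 290, k = 6: C(289, 5) = 16225641432.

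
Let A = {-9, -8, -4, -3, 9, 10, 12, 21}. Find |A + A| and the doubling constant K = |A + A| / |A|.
K = |A + A| / |A| = 32/8 = 4

Enumerate A + A = {a + b : a, b ∈ A}. With |A| = 8, there are |A|^2 = 64 ordered sum pairs; collecting distinct values, A + A = {-18, -17, -16, -13, -12, -11, -8, -7, -6, 0, 1, 2, 3, 4, 5, 6, 7, 8, 9, 12, 13, 17, 18, 19, 20, 21, 22, 24, 30, 31, 33, 42}, so |A + A| = 32. Thus K = 32/8 = 4. For comparison, the minimum possible |A + A| over all 8-element sets is 2·8 − 1 = 15 (so min K = 15/8), attained only by arithmetic progressions.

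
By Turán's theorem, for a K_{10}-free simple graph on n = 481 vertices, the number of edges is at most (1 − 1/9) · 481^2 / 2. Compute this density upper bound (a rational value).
Turán density bound = (8/9) · 481^2/2 = 925444/9 ≈ 102827.1111

Turán's theorem: ex(n, K_{r+1}) is achieved by the complete r-partite Turán graph T(n, r) with parts as balanced as possible, and is at most (1 − 1/r) · n^2/2. For r = 9, n = 481: the density bound is (8/9) · 231361/2 = 925444/9 ≈ 102827.1111. The integer-valued extremum is e(T(481, 9)) = 102826, which is strictly less than the density bound 925444/9 since 9 ∤ 481 (the parts of T(481, 9) cannot all be equal).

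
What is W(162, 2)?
W(162, 2) = 162 + 1 = 163

A 2-term AP is any pair of integers, so a monochromatic 2-AP exists iff some colour is used at least twice. With 162 colours, the colouring i ↦ i on {1, ..., 162} uses each colour once, avoiding any monochromatic pair, so W(162, 2) > 162. For {1, ..., 163}, pigeonhole forces two integers of the same colour, which form a monochromatic 2-AP. Hence W(162, 2) = 163.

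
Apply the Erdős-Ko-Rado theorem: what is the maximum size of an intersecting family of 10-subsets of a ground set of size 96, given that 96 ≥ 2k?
max |F| = C(95, 9) = 1174992339235

The Erdős-Ko-Rado theorem states: for n ≥ 2k, an intersecting family of k-subsets of an n-element set has size at most C(n − 1, k − 1), with equality for 'star' families {A ⊆ [n] : |A| = k, i ∈ A} (fix an element i). For n = 96, k = 10: C(95, 9) = 1174992339235.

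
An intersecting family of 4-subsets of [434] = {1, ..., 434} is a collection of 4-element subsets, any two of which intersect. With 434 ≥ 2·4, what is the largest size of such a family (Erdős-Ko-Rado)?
max |F| = C(433, 3) = 13436856

Erdős-Ko-Rado (1961): when n ≥ 2k, max |F| = C(n−1, k−1). The bound is attained by the star {A : i ∈ A} for any fixed i ∈ [n]. Here C(434−1, 4−1) = C(433, 3) = 13436856.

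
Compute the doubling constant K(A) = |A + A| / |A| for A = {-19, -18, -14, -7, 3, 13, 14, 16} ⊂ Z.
K = |A + A| / |A| = 33/8

Enumerate A + A = {a + b : a, b ∈ A}. With |A| = 8, there are |A|^2 = 64 ordered sum pairs; collecting distinct values, A + A = {-38, -37, -36, -33, -32, -28, -26, -25, -21, -16, -15, -14, -11, -6, -5, -4, -3, -2, -1, 0, 2, 6, 7, 9, 16, 17, 19, 26, 27, 28, 29, 30, 32}, so |A + A| = 33. Thus K = 33/8. For comparison, the minimum possible |A + A| over all 8-element sets is 2·8 − 1 = 15 (so min K = 15/8), attained only by arithmetic progressions.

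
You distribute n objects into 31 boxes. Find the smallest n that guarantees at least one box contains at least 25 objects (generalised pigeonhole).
n = (25 − 1)·31 + 1 = 745

By the generalised pigeonhole principle, to guarantee some box contains ≥ r objects we need more than (r − 1) · k objects total. Threshold: n = (r − 1) · k + 1. With r = 25 and k = 31: n = 24 · 31 + 1 = 744 + 1 = 745. For n = 744 = 24 · 31, we can put exactly 24 objects in every box, avoiding 25 in any single one — so 745 is tight.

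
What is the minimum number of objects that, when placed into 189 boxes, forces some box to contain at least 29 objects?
n = (29 − 1)·189 + 1 = 5293

By the generalised pigeonhole principle, to guarantee some box contains ≥ r objects we need more than (r − 1) · k objects total. Threshold: n = (r − 1) · k + 1. With r = 29 and k = 189: n = 28 · 189 + 1 = 5292 + 1 = 5293. For n = 5292 = 28 · 189, we can put exactly 28 objects in every box, avoiding 29 in any single one — so 5293 is tight.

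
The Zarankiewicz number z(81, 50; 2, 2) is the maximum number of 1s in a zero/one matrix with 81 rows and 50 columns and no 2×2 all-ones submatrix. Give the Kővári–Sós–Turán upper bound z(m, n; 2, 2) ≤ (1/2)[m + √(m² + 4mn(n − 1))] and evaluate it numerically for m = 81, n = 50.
z(81, 50; 2, 2) ≤ (1/2)[81 + √(81² + 4·81·50·49)] = (1/2)[81 + √800361] = 487.8145

Kővári–Sós–Turán: let r_1, ..., r_81 be the row sums and z = Σ r_i the total number of 1s. Each pair of columns can share at most one row with both entries 1 (else a 2×2 all-ones block appears), so Σ_i C(r_i, 2) ≤ C(50, 2) = 1225. By convexity Σ_i C(r_i, 2) ≥ 81·C(z/81, 2) = z(z − 81)/(2·81), giving z² − 81z − 81·50·49 ≤ 0 and hence z ≤ (1/2)[81 + √(6561 + 4·198450)] = (1/2)[81 + √800361] ≈ (1/2)(81 + 894.629) = 487.8145.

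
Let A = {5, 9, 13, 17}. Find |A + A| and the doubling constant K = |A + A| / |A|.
K = |A + A| / |A| = 7/4

Enumerate A + A = {a + b : a, b ∈ A}. With |A| = 4, there are |A|^2 = 16 ordered sum pairs; collecting distinct values, A + A = {10, 14, 18, 22, 26, 30, 34}, so |A + A| = 7. Thus K = 7/4. Here |A + A| = 2|A| − 1 = 7, the minimum possible — so K = 7/4 is minimal, which holds iff A is an arithmetic progression.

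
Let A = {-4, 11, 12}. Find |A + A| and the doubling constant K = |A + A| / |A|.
K = |A + A| / |A| = 6/3 = 2

Enumerate A + A = {a + b : a, b ∈ A}. With |A| = 3, there are |A|^2 = 9 ordered sum pairs; collecting distinct values, A + A = {-8, 7, 8, 22, 23, 24}, so |A + A| = 6. Thus K = 6/3 = 2. For comparison, the minimum possible |A + A| over all 3-element sets is 2·3 − 1 = 5 (so min K = 5/3), attained only by arithmetic progressions.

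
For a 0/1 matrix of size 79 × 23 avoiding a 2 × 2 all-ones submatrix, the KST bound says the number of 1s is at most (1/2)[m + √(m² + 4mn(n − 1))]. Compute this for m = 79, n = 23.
z(79, 23; 2, 2) ≤ (1/2)[79 + √(79² + 4·79·23·22)] = (1/2)[79 + √166137] = 243.2995

Kővári–Sós–Turán: let r_1, ..., r_79 be the row sums and z = Σ r_i the total number of 1s. Each pair of columns can share at most one row with both entries 1 (else a 2×2 all-ones block appears), so Σ_i C(r_i, 2) ≤ C(23, 2) = 253. By convexity Σ_i C(r_i, 2) ≥ 79·C(z/79, 2) = z(z − 79)/(2·79), giving z² − 79z − 79·23·22 ≤ 0 and hence z ≤ (1/2)[79 + √(6241 + 4·39974)] = (1/2)[79 + √166137] ≈ (1/2)(79 + 407.5991) = 243.2995.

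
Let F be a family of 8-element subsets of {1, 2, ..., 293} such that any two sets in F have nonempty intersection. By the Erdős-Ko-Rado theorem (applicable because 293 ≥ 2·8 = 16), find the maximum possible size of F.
max |F| = C(292, 7) = 33402699172128

The Erdős-Ko-Rado theorem states: for n ≥ 2k, an intersecting family of k-subsets of an n-element set has size at most C(n − 1, k − 1), with equality for 'star' families {A ⊆ [n] : |A| = k, i ∈ A} (fix an element i). For n = 293, k = 8: C(292, 7) = 33402699172128.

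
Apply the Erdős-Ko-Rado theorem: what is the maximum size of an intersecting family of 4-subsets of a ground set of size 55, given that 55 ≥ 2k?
max |F| = C(54, 3) = 24804

Erdős-Ko-Rado (1961): when n ≥ 2k, max |F| = C(n−1, k−1). The bound is attained by the star {A : i ∈ A} for any fixed i ∈ [n]. Here C(55−1, 4−1) = C(54, 3) = 24804.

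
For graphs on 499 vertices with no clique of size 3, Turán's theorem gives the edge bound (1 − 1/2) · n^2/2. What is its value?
Turán density bound = (1/2) · 499^2/2 = 249001/4 ≈ 62250.25

Turán's theorem: ex(n, K_{r+1}) is achieved by the complete r-partite Turán graph T(n, r) with parts as balanced as possible, and is at most (1 − 1/r) · n^2/2. For r = 2, n = 499: the density bound is (1/2) · 249001/2 = 249001/4 ≈ 62250.25. The integer-valued extremum is e(T(499, 2)) = 62250, which is strictly less than the density bound 249001/4 since 2 ∤ 499 (the parts of T(499, 2) cannot all be equal).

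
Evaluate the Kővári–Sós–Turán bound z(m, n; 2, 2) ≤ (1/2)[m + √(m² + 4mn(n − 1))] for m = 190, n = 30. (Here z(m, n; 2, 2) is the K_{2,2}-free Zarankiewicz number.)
z(190, 30; 2, 2) ≤ (1/2)[190 + √(190² + 4·190·30·29)] = (1/2)[190 + √697300] = 512.5225

Kővári–Sós–Turán: let r_1, ..., r_190 be the row sums and z = Σ r_i the total number of 1s. Each pair of columns can share at most one row with both entries 1 (else a 2×2 all-ones block appears), so Σ_i C(r_i, 2) ≤ C(30, 2) = 435. By convexity Σ_i C(r_i, 2) ≥ 190·C(z/190, 2) = z(z − 190)/(2·190), giving z² − 190z − 190·30·29 ≤ 0 and hence z ≤ (1/2)[190 + √(36100 + 4·165300)] = (1/2)[190 + √697300] ≈ (1/2)(190 + 835.0449) = 512.5225.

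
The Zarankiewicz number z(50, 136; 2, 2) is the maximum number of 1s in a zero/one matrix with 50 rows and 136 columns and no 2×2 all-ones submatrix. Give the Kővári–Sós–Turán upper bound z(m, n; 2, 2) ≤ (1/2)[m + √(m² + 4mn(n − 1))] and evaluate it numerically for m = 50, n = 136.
z(50, 136; 2, 2) ≤ (1/2)[50 + √(50² + 4·50·136·135)] = (1/2)[50 + √3674500] = 983.4493

Kővári–Sós–Turán: let r_1, ..., r_50 be the row sums and z = Σ r_i the total number of 1s. Each pair of columns can share at most one row with both entries 1 (else a 2×2 all-ones block appears), so Σ_i C(r_i, 2) ≤ C(136, 2) = 9180. By convexity Σ_i C(r_i, 2) ≥ 50·C(z/50, 2) = z(z − 50)/(2·50), giving z² − 50z − 50·136·135 ≤ 0 and hence z ≤ (1/2)[50 + √(2500 + 4·918000)] = (1/2)[50 + √3674500] ≈ (1/2)(50 + 1916.8985) = 983.4493.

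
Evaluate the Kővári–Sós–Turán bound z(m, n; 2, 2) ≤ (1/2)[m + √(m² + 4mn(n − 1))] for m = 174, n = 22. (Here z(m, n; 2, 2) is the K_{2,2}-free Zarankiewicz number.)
z(174, 22; 2, 2) ≤ (1/2)[174 + √(174² + 4·174·22·21)] = (1/2)[174 + √351828] = 383.5755

Kővári–Sós–Turán: let r_1, ..., r_174 be the row sums and z = Σ r_i the total number of 1s. Each pair of columns can share at most one row with both entries 1 (else a 2×2 all-ones block appears), so Σ_i C(r_i, 2) ≤ C(22, 2) = 231. By convexity Σ_i C(r_i, 2) ≥ 174·C(z/174, 2) = z(z − 174)/(2·174), giving z² − 174z − 174·22·21 ≤ 0 and hence z ≤ (1/2)[174 + √(30276 + 4·80388)] = (1/2)[174 + √351828] ≈ (1/2)(174 + 593.1509) = 383.5755.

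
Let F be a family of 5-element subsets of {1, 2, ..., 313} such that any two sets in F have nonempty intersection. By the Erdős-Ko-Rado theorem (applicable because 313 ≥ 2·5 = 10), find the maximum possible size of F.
max |F| = C(312, 4) = 387278970

Erdős-Ko-Rado (1961): when n ≥ 2k, max |F| = C(n−1, k−1). The bound is attained by the star {A : i ∈ A} for any fixed i ∈ [n]. Here C(313−1, 5−1) = C(312, 4) = 387278970.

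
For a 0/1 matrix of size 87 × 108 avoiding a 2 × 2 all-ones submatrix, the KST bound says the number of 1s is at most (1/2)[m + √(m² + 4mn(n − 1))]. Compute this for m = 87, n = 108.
z(87, 108; 2, 2) ≤ (1/2)[87 + √(87² + 4·87·108·107)] = (1/2)[87 + √4029057] = 1047.1256

Kővári–Sós–Turán: let r_1, ..., r_87 be the row sums and z = Σ r_i the total number of 1s. Each pair of columns can share at most one row with both entries 1 (else a 2×2 all-ones block appears), so Σ_i C(r_i, 2) ≤ C(108, 2) = 5778. By convexity Σ_i C(r_i, 2) ≥ 87·C(z/87, 2) = z(z − 87)/(2·87), giving z² − 87z − 87·108·107 ≤ 0 and hence z ≤ (1/2)[87 + √(7569 + 4·1005372)] = (1/2)[87 + √4029057] ≈ (1/2)(87 + 2007.2511) = 1047.1256.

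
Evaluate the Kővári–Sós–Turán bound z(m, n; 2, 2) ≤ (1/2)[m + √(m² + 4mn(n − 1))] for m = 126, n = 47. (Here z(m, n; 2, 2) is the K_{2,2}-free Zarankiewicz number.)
z(126, 47; 2, 2) ≤ (1/2)[126 + √(126² + 4·126·47·46)] = (1/2)[126 + √1105524] = 588.7195

Kővári–Sós–Turán: let r_1, ..., r_126 be the row sums and z = Σ r_i the total number of 1s. Each pair of columns can share at most one row with both entries 1 (else a 2×2 all-ones block appears), so Σ_i C(r_i, 2) ≤ C(47, 2) = 1081. By convexity Σ_i C(r_i, 2) ≥ 126·C(z/126, 2) = z(z − 126)/(2·126), giving z² − 126z − 126·47·46 ≤ 0 and hence z ≤ (1/2)[126 + √(15876 + 4·272412)] = (1/2)[126 + √1105524] ≈ (1/2)(126 + 1051.439) = 588.7195.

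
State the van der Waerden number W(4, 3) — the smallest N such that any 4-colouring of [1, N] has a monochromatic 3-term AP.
W(4, 3) = 76

This is a classical value, W(4, 3) = 76, established by combining an explicit 4-colouring of {1, ..., 75} with no monochromatic 3-AP (giving the lower bound W(4, 3) > 75) and a finite case analysis / exhaustive computer search showing every 4-colouring of {1, ..., 76} has such an AP.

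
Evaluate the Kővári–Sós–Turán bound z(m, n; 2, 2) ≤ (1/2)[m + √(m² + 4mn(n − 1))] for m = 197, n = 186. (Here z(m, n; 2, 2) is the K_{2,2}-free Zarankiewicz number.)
z(197, 186; 2, 2) ≤ (1/2)[197 + √(197² + 4·197·186·185)] = (1/2)[197 + √27153889] = 2703.9697

Kővári–Sós–Turán: let r_1, ..., r_197 be the row sums and z = Σ r_i the total number of 1s. Each pair of columns can share at most one row with both entries 1 (else a 2×2 all-ones block appears), so Σ_i C(r_i, 2) ≤ C(186, 2) = 17205. By convexity Σ_i C(r_i, 2) ≥ 197·C(z/197, 2) = z(z − 197)/(2·197), giving z² − 197z − 197·186·185 ≤ 0 and hence z ≤ (1/2)[197 + √(38809 + 4·6778770)] = (1/2)[197 + √27153889] ≈ (1/2)(197 + 5210.9394) = 2703.9697.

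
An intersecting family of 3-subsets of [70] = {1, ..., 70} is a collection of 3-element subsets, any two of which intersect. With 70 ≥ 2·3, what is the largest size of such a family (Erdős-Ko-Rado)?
max |F| = C(69, 2) = 2346

Erdős-Ko-Rado (1961): when n ≥ 2k, max |F| = C(n−1, k−1). The bound is attained by the star {A : i ∈ A} for any fixed i ∈ [n]. Here C(70−1, 3−1) = C(69, 2) = 2346.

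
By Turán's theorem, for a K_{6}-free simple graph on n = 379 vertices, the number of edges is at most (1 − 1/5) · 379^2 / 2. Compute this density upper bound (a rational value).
Turán density bound = (4/5) · 379^2/2 = 287282/5 ≈ 57456.4

Turán's theorem: ex(n, K_{r+1}) is achieved by the complete r-partite Turán graph T(n, r) with parts as balanced as possible, and is at most (1 − 1/r) · n^2/2. For r = 5, n = 379: the density bound is (4/5) · 143641/2 = 287282/5 ≈ 57456.4. The integer-valued extremum is e(T(379, 5)) = 57456, which is strictly less than the density bound 287282/5 since 5 ∤ 379 (the parts of T(379, 5) cannot all be equal).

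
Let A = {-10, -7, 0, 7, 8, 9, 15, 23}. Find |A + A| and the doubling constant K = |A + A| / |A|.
K = |A + A| / |A| = 29/8

Enumerate A + A = {a + b : a, b ∈ A}. With |A| = 8, there are |A|^2 = 64 ordered sum pairs; collecting distinct values, A + A = {-20, -17, -14, -10, -7, -3, -2, -1, 0, 1, 2, 5, 7, 8, 9, 13, 14, 15, 16, 17, 18, 22, 23, 24, 30, 31, 32, 38, 46}, so |A + A| = 29. Thus K = 29/8. For comparison, the minimum possible |A + A| over all 8-element sets is 2·8 − 1 = 15 (so min K = 15/8), attained only by arithmetic progressions.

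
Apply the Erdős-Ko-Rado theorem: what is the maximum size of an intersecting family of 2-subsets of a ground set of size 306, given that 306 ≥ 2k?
max |F| = C(305, 1) = 305

Erdős-Ko-Rado (1961): when n ≥ 2k, max |F| = C(n−1, k−1). The bound is attained by the star {A : i ∈ A} for any fixed i ∈ [n]. Here C(306−1, 2−1) = C(305, 1) = 305.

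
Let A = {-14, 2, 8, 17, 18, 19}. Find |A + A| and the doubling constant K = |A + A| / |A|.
K = |A + A| / |A| = 19/6

Enumerate A + A = {a + b : a, b ∈ A}. With |A| = 6, there are |A|^2 = 36 ordered sum pairs; collecting distinct values, A + A = {-28, -12, -6, 3, 4, 5, 10, 16, 19, 20, 21, 25, 26, 27, 34, 35, 36, 37, 38}, so |A + A| = 19. Thus K = 19/6. For comparison, the minimum possible |A + A| over all 6-element sets is 2·6 − 1 = 11 (so min K = 11/6), attained only by arithmetic progressions.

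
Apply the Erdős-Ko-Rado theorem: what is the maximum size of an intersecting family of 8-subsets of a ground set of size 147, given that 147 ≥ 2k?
max |F| = C(146, 7) = 242451203280

The Erdős-Ko-Rado theorem states: for n ≥ 2k, an intersecting family of k-subsets of an n-element set has size at most C(n − 1, k − 1), with equality for 'star' families {A ⊆ [n] : |A| = k, i ∈ A} (fix an element i). For n = 147, k = 8: C(146, 7) = 242451203280.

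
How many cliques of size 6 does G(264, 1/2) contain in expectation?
E[# K_6] = C(264, 6) · (1/2)^C(6, 2) = 444060444828 / 2^15 = 111015111207/8192 ≈ 13551649.317261

For each 6-subset S of vertices (there are C(264, 6) = 444060444828 such S), let X_S = 1 if S induces a K_6 (all C(6, 2) = 15 edges present). Then P(X_S = 1) = (1/2)^15 = 1/32768. By linearity of expectation, E[# K_6] = C(264, 6) · (1/2)^15 = 444060444828 / 32768 = 111015111207/8192 ≈ 13551649.317261.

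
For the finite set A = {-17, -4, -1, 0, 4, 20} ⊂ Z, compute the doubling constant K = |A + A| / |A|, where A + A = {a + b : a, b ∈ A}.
K = |A + A| / |A| = 19/6

Enumerate A + A = {a + b : a, b ∈ A}. With |A| = 6, there are |A|^2 = 36 ordered sum pairs; collecting distinct values, A + A = {-34, -21, -18, -17, -13, -8, -5, -4, -2, -1, 0, 3, 4, 8, 16, 19, 20, 24, 40}, so |A + A| = 19. Thus K = 19/6. For comparison, the minimum possible |A + A| over all 6-element sets is 2·6 − 1 = 11 (so min K = 11/6), attained only by arithmetic progressions.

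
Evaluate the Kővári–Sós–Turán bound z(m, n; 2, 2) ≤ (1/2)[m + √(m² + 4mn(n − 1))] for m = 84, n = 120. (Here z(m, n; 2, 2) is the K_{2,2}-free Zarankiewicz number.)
z(84, 120; 2, 2) ≤ (1/2)[84 + √(84² + 4·84·120·119)] = (1/2)[84 + √4805136] = 1138.031

Kővári–Sós–Turán: let r_1, ..., r_84 be the row sums and z = Σ r_i the total number of 1s. Each pair of columns can share at most one row with both entries 1 (else a 2×2 all-ones block appears), so Σ_i C(r_i, 2) ≤ C(120, 2) = 7140. By convexity Σ_i C(r_i, 2) ≥ 84·C(z/84, 2) = z(z − 84)/(2·84), giving z² − 84z − 84·120·119 ≤ 0 and hence z ≤ (1/2)[84 + √(7056 + 4·1199520)] = (1/2)[84 + √4805136] ≈ (1/2)(84 + 2192.062) = 1138.031.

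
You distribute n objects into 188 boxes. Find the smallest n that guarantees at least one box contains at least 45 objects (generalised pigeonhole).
n = (45 − 1)·188 + 1 = 8273

By the generalised pigeonhole principle, to guarantee some box contains ≥ r objects we need more than (r − 1) · k objects total. Threshold: n = (r − 1) · k + 1. With r = 45 and k = 188: n = 44 · 188 + 1 = 8272 + 1 = 8273. For n = 8272 = 44 · 188, we can put exactly 44 objects in every box, avoiding 45 in any single one — so 8273 is tight.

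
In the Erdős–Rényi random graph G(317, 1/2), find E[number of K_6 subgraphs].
E[# K_6] = C(317, 6) · (1/2)^C(6, 2) = 1343856764796 / 2^15 = 335964191199/8192 ≈ 41011253.808472

For each 6-subset S of vertices (there are C(317, 6) = 1343856764796 such S), let X_S = 1 if S induces a K_6 (all C(6, 2) = 15 edges present). Then P(X_S = 1) = (1/2)^15 = 1/32768. By linearity of expectation, E[# K_6] = C(317, 6) · (1/2)^15 = 1343856764796 / 32768 = 335964191199/8192 ≈ 41011253.808472.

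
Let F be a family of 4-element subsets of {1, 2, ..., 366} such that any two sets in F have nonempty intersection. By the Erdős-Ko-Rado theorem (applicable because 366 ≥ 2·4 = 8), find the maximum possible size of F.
max |F| = C(365, 3) = 8038030

Erdős-Ko-Rado (1961): when n ≥ 2k, max |F| = C(n−1, k−1). The bound is attained by the star {A : i ∈ A} for any fixed i ∈ [n]. Here C(366−1, 4−1) = C(365, 3) = 8038030.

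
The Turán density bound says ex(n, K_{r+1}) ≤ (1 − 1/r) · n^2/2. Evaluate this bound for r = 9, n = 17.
Turán density bound = (8/9) · 17^2/2 = 1156/9 ≈ 128.4444

Turán's theorem: ex(n, K_{r+1}) is achieved by the complete r-partite Turán graph T(n, r) with parts as balanced as possible, and is at most (1 − 1/r) · n^2/2. For r = 9, n = 17: the density bound is (8/9) · 289/2 = 1156/9 ≈ 128.4444. The integer-valued extremum is e(T(17, 9)) = 128, which is strictly less than the density bound 1156/9 since 9 ∤ 17 (the parts of T(17, 9) cannot all be equal).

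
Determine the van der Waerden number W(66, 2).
W(66, 2) = 66 + 1 = 67

A 2-term AP is any pair of integers, so a monochromatic 2-AP exists iff some colour is used at least twice. With 66 colours, the colouring i ↦ i on {1, ..., 66} uses each colour once, avoiding any monochromatic pair, so W(66, 2) > 66. For {1, ..., 67}, pigeonhole forces two integers of the same colour, which form a monochromatic 2-AP. Hence W(66, 2) = 67.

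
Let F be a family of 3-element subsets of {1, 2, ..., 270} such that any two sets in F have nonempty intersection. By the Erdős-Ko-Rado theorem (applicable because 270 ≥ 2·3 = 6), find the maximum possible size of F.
max |F| = C(269, 2) = 36046

The Erdős-Ko-Rado theorem states: for n ≥ 2k, an intersecting family of k-subsets of an n-element set has size at most C(n − 1, k − 1), with equality for 'star' families {A ⊆ [n] : |A| = k, i ∈ A} (fix an element i). For n = 270, k = 3: C(269, 2) = 36046.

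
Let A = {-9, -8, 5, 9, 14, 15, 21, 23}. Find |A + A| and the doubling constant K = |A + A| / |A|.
K = |A + A| / |A| = 32/8 = 4

Enumerate A + A = {a + b : a, b ∈ A}. With |A| = 8, there are |A|^2 = 64 ordered sum pairs; collecting distinct values, A + A = {-18, -17, -16, -4, -3, 0, 1, 5, 6, 7, 10, 12, 13, 14, 15, 18, 19, 20, 23, 24, 26, 28, 29, 30, 32, 35, 36, 37, 38, 42, 44, 46}, so |A + A| = 32. Thus K = 32/8 = 4. For comparison, the minimum possible |A + A| over all 8-element sets is 2·8 − 1 = 15 (so min K = 15/8), attained only by arithmetic progressions.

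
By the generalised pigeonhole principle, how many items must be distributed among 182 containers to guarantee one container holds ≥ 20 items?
n = (20 − 1)·182 + 1 = 3459

By the generalised pigeonhole principle, to guarantee some box contains ≥ r objects we need more than (r − 1) · k objects total. Threshold: n = (r − 1) · k + 1. With r = 20 and k = 182: n = 19 · 182 + 1 = 3458 + 1 = 3459. For n = 3458 = 19 · 182, we can put exactly 19 objects in every box, avoiding 20 in any single one — so 3459 is tight.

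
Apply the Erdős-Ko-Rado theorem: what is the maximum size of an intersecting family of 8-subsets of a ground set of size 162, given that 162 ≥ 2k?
max |F| = C(161, 7) = 487444845680

The Erdős-Ko-Rado theorem states: for n ≥ 2k, an intersecting family of k-subsets of an n-element set has size at most C(n − 1, k − 1), with equality for 'star' families {A ⊆ [n] : |A| = k, i ∈ A} (fix an element i). For n = 162, k = 8: C(161, 7) = 487444845680.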